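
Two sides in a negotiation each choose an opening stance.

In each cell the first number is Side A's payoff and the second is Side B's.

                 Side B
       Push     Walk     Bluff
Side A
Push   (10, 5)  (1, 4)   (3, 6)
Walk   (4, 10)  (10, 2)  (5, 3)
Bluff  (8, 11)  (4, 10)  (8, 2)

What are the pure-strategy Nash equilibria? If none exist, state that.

none

Check each profile: it is a Nash equilibrium iff no player can strictly gain by switching unilaterally.
(Push, Push): Side B can switch to Bluff (5 → 6). Not NE.
(Push, Walk): Side A can switch to Walk (1 → 10). Not NE.
(Push, Bluff): Side A can switch to Walk (3 → 5). Not NE.
(Walk, Push): Side A can switch to Push (4 → 10). Not NE.
(Walk, Walk): Side B can switch to Push (2 → 10). Not NE.
(Walk, Bluff): Side A can switch to Bluff (5 → 8). Not NE.
(Bluff, Push): Side A can switch to Push (8 → 10). Not NE.
(Bluff, Walk): Side A can switch to Walk (4 → 10). Not NE.
(Bluff, Bluff): Side B can switch to Push (2 → 11). Not NE.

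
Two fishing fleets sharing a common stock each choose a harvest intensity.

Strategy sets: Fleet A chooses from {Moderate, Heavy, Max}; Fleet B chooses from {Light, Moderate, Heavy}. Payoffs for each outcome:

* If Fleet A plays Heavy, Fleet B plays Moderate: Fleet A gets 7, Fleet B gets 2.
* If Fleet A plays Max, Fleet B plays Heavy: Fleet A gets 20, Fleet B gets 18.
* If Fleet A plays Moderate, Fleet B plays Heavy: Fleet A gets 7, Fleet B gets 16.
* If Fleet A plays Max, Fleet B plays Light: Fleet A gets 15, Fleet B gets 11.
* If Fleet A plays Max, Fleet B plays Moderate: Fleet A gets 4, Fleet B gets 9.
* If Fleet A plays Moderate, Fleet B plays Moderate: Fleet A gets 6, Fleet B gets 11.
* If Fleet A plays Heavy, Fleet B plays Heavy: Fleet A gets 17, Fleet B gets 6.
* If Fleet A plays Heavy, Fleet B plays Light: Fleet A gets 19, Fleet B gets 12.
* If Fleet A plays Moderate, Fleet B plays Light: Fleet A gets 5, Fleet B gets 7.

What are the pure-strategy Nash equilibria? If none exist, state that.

(Moderate, Light): Fleet A can switch to Heavy (5 → 19). Not NE.
(Moderate, Moderate): Fleet A can switch to Heavy (6 → 7). Not NE.
(Moderate, Heavy): Fleet A can switch to Heavy (7 → 17). Not NE.
(Heavy, Light): Fleet A gets 19, best alternative 15; Fleet B gets 12, best alternative 6. No profitable deviation — NE.
(Heavy, Moderate): Fleet B can switch to Light (2 → 12). Not NE.
(Heavy, Heavy): Fleet A can switch to Max (17 → 20). Not NE.
(Max, Light): Fleet A can switch to Heavy (15 → 19). Not NE.
(Max, Moderate): Fleet A can switch to Moderate (4 → 6). Not NE.
(Max, Heavy): Fleet A gets 20, best alternative 17; Fleet B gets 18, best alternative 11. No profitable deviation — NE.

The pure Nash equilibria are (Heavy, Light), (Max, Heavy).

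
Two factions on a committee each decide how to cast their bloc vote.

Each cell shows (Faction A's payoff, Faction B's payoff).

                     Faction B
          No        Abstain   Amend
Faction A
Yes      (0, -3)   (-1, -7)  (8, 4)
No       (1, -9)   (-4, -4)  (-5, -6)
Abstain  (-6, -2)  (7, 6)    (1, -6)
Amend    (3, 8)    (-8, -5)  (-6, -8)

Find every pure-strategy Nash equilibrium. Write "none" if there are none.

The pure Nash equilibria are (Yes, Amend); (Abstain, Abstain); (Amend, No).

Faction A against No: payoffs 0, 1, -6, 3 → best response Amend.
Faction A against Abstain: payoffs -1, -4, 7, -8 → best response Abstain.
Faction A against Amend: payoffs 8, -5, 1, -6 → best response Yes.
Faction B against Yes: payoffs -3, -7, 4 → best response Amend.
Faction B against No: payoffs -9, -4, -6 → best response Abstain.
Faction B against Abstain: payoffs -2, 6, -6 → best response Abstain.
Faction B against Amend: payoffs 8, -5, -8 → best response No.
Mutual best responses: (Yes, Amend); (Abstain, Abstain); (Amend, No).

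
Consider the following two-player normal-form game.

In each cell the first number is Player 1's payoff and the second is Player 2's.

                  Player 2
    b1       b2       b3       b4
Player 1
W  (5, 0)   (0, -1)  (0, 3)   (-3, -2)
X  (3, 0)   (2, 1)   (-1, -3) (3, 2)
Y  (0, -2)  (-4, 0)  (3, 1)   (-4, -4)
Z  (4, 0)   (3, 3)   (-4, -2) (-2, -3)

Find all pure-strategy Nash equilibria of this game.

Pure-strategy Nash equilibria: (X, b4); (Y, b3); (Z, b2)

Check each profile: it is a Nash equilibrium iff no player can strictly gain by switching unilaterally.
(W, b1): Player 2 can switch to b3 (0 → 3). Not NE.
(W, b2): Player 1 can switch to X (0 → 2). Not NE.
(W, b3): Player 1 can switch to Y (0 → 3). Not NE.
(W, b4): Player 1 can switch to X (-3 → 3). Not NE.
(X, b1): Player 1 can switch to W (3 → 5). Not NE.
(X, b2): Player 1 can switch to Z (2 → 3). Not NE.
(X, b3): Player 1 can switch to W (-1 → 0). Not NE.
(X, b4): Player 1 gets 3, best alternative -2; Player 2 gets 2, best alternative 1. No profitable deviation — NE.
(Y, b1): Player 1 can switch to W (0 → 5). Not NE.
(Y, b2): Player 1 can switch to W (-4 → 0). Not NE.
(Y, b3): Player 1 gets 3, best alternative 0; Player 2 gets 1, best alternative 0. No profitable deviation — NE.
(Y, b4): Player 1 can switch to W (-4 → -3). Not NE.
(Z, b2): Player 1 gets 3, best alternative 2; Player 2 gets 3, best alternative 0. No profitable deviation — NE.
(The remaining 3 profiles each have a profitable deviation by the same check.)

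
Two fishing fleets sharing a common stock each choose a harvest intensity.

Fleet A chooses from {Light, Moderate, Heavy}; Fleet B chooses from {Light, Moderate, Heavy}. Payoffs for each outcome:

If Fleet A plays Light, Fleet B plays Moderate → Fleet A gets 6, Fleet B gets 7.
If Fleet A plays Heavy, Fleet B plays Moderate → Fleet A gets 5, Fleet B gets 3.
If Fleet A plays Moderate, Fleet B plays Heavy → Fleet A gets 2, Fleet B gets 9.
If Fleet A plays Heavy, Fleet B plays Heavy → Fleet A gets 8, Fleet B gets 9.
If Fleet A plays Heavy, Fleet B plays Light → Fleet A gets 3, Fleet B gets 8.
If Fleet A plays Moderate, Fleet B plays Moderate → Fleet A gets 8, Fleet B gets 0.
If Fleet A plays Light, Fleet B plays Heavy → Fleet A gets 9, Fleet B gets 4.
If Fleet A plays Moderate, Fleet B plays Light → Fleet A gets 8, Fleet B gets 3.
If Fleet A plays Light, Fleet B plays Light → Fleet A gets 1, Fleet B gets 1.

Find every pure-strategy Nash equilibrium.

No pure-strategy Nash equilibrium.

For each strategy profile, look for a profitable unilateral deviation.
(Light, Light): Fleet A can switch to Moderate (1 → 8). Not NE.
(Light, Moderate): Fleet A can switch to Moderate (6 → 8). Not NE.
(Light, Heavy): Fleet B can switch to Moderate (4 → 7). Not NE.
(Moderate, Light): Fleet B can switch to Heavy (3 → 9). Not NE.
(Moderate, Moderate): Fleet B can switch to Light (0 → 3). Not NE.
(Moderate, Heavy): Fleet A can switch to Light (2 → 9). Not NE.
(Heavy, Light): Fleet A can switch to Moderate (3 → 8). Not NE.
(Heavy, Moderate): Fleet A can switch to Light (5 → 6). Not NE.
(Heavy, Heavy): Fleet A can switch to Light (8 → 9). Not NE.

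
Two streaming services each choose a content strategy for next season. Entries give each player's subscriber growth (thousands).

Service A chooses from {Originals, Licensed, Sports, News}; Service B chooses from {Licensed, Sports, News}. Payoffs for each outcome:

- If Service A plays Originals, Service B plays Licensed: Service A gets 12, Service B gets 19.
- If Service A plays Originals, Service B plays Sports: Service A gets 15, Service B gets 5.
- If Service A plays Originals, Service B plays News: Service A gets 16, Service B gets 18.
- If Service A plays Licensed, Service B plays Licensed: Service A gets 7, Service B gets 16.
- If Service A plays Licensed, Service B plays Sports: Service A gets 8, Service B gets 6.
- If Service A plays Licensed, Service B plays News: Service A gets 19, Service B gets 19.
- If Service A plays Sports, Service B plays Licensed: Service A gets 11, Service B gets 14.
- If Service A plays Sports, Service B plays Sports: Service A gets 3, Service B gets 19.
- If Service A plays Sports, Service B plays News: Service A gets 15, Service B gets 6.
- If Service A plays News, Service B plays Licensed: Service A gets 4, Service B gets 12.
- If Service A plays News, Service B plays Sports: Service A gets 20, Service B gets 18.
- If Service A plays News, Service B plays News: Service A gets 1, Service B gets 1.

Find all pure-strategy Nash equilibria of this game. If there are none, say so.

(Originals, Licensed): Service A gets 12, best alternative 11; Service B gets 19, best alternative 18. No profitable deviation — NE.
(Originals, Sports): Service A can switch to News (15 → 20). Not NE.
(Originals, News): Service A can switch to Licensed (16 → 19). Not NE.
(Licensed, Licensed): Service A can switch to Originals (7 → 12). Not NE.
(Licensed, Sports): Service A can switch to Originals (8 → 15). Not NE.
(Licensed, News): Service A gets 19, best alternative 16; Service B gets 19, best alternative 16. No profitable deviation — NE.
(Sports, Licensed): Service A can switch to Originals (11 → 12). Not NE.
(Sports, Sports): Service A can switch to Originals (3 → 15). Not NE.
(Sports, News): Service A can switch to Originals (15 → 16). Not NE.
(News, Licensed): Service A can switch to Originals (4 → 12). Not NE.
(News, Sports): Service A gets 20, best alternative 15; Service B gets 18, best alternative 12. No profitable deviation — NE.
(News, News): Service A can switch to Originals (1 → 16). Not NE.

(Originals, Licensed) and (Licensed, News) and (News, Sports)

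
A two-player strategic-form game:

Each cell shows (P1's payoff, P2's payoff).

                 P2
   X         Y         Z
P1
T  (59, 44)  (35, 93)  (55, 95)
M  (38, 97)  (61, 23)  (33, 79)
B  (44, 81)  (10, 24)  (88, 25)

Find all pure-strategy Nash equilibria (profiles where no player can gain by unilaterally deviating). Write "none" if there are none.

Mark each player's best response to every combination of opponents' strategies; a profile where every player is best-responding is a pure Nash equilibrium.
P1 against X: payoffs 59, 38, 44 → best response T.
P1 against Y: payoffs 35, 61, 10 → best response M.
P1 against Z: payoffs 55, 33, 88 → best response B.
P2 against T: payoffs 44, 93, 95 → best response Z.
P2 against M: payoffs 97, 23, 79 → best response X.
P2 against B: payoffs 81, 24, 25 → best response X.
No profile is a mutual best response for all players.

none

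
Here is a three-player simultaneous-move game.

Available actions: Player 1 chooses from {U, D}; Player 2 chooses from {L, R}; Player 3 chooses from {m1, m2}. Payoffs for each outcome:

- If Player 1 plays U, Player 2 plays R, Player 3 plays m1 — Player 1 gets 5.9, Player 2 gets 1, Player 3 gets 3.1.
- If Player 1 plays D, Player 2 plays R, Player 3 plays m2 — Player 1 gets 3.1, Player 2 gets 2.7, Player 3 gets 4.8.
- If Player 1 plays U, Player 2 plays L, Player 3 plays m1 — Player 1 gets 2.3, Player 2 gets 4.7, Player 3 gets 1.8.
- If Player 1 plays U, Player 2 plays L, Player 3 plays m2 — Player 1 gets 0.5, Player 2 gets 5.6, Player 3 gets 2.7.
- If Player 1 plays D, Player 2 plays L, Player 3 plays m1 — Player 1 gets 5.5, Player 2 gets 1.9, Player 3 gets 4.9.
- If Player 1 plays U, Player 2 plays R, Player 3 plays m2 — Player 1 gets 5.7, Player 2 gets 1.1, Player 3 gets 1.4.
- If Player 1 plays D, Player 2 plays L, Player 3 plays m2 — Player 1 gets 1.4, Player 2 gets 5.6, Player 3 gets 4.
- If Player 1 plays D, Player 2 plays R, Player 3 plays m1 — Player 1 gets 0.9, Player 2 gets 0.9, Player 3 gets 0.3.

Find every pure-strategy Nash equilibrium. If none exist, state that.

(D, L, m1)

(U, L, m1): Player 1 can switch to D (2.3 → 5.5). Not NE.
(U, L, m2): Player 1 can switch to D (0.5 → 1.4). Not NE.
(U, R, m1): Player 2 can switch to L (1 → 4.7). Not NE.
(U, R, m2): Player 2 can switch to L (1.1 → 5.6). Not NE.
(D, L, m1): Player 1 gets 5.5, best alternative 2.3; Player 2 gets 1.9, best alternative 0.9; Player 3 gets 4.9, best alternative 4. No profitable deviation — NE.
(D, L, m2): Player 3 can switch to m1 (4 → 4.9). Not NE.
(D, R, m1): Player 1 can switch to U (0.9 → 5.9). Not NE.
(The remaining 1 profile has a profitable deviation by the same check.)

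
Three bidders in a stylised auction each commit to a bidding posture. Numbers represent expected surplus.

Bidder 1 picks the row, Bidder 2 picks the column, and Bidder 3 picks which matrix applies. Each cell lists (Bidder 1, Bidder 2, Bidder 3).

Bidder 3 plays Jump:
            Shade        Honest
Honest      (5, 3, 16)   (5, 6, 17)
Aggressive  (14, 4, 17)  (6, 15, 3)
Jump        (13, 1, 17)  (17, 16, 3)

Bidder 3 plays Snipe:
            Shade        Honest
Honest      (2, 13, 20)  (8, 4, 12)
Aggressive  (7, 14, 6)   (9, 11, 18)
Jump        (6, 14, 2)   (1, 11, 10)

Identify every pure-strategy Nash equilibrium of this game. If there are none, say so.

No pure-strategy Nash equilibrium.

Mark each player's best response to every combination of opponents' strategies; a profile where every player is best-responding is a pure Nash equilibrium.
Bidder 1 against (Shade, Jump): payoffs 5, 14, 13 → best response Aggressive.
Bidder 1 against (Shade, Snipe): payoffs 2, 7, 6 → best response Aggressive.
Bidder 1 against (Honest, Jump): payoffs 5, 6, 17 → best response Jump.
Bidder 1 against (Honest, Snipe): payoffs 8, 9, 1 → best response Aggressive.
Bidder 2 against (Honest, Jump): payoffs 3, 6 → best response Honest.
Bidder 2 against (Honest, Snipe): payoffs 13, 4 → best response Shade.
Bidder 2 against (Aggressive, Jump): payoffs 4, 15 → best response Honest.
Bidder 2 against (Aggressive, Snipe): payoffs 14, 11 → best response Shade.
Bidder 2 against (Jump, Jump): payoffs 1, 16 → best response Honest.
Bidder 2 against (Jump, Snipe): payoffs 14, 11 → best response Shade.
Bidder 3 against (Honest, Shade): payoffs 16, 20 → best response Snipe.
Bidder 3 against (Honest, Honest): payoffs 17, 12 → best response Jump.
Bidder 3 against (Aggressive, Shade): payoffs 17, 6 → best response Jump.
Bidder 3 against (Aggressive, Honest): payoffs 3, 18 → best response Snipe.
Bidder 3 against (Jump, Shade): payoffs 17, 2 → best response Jump.
Bidder 3 against (Jump, Honest): payoffs 3, 10 → best response Snipe.
No profile is a mutual best response for all players.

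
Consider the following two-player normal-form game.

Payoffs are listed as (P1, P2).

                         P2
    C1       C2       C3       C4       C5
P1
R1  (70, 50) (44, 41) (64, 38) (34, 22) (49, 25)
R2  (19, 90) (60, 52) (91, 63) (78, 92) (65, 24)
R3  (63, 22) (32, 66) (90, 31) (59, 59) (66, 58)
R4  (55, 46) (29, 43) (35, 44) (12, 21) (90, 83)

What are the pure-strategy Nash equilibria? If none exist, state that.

P1 against C1: payoffs 70, 19, 63, 55 → best response R1.
P1 against C2: payoffs 44, 60, 32, 29 → best response R2.
P1 against C3: payoffs 64, 91, 90, 35 → best response R2.
P1 against C4: payoffs 34, 78, 59, 12 → best response R2.
P1 against C5: payoffs 49, 65, 66, 90 → best response R4.
P2 against R1: payoffs 50, 41, 38, 22, 25 → best response C1.
P2 against R2: payoffs 90, 52, 63, 92, 24 → best response C4.
P2 against R3: payoffs 22, 66, 31, 59, 58 → best response C2.
P2 against R4: payoffs 46, 43, 44, 21, 83 → best response C5.
Mutual best responses: (R1, C1); (R2, C4); (R4, C5).

(R1, C1), (R2, C4), (R4, C5)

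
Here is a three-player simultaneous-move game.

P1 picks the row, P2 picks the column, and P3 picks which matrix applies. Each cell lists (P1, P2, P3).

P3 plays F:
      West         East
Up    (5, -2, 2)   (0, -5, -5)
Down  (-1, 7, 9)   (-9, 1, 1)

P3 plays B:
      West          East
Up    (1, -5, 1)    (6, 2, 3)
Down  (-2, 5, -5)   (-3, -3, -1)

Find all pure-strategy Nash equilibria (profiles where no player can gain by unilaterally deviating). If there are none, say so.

P1 against (West, F): payoffs 5, -1 → best response Up.
P1 against (West, B): payoffs 1, -2 → best response Up.
P1 against (East, F): payoffs 0, -9 → best response Up.
P1 against (East, B): payoffs 6, -3 → best response Up.
P2 against (Up, F): payoffs -2, -5 → best response West.
P2 against (Up, B): payoffs -5, 2 → best response East.
P2 against (Down, F): payoffs 7, 1 → best response West.
P2 against (Down, B): payoffs 5, -3 → best response West.
P3 against (Up, West): payoffs 2, 1 → best response F.
P3 against (Up, East): payoffs -5, 3 → best response B.
P3 against (Down, West): payoffs 9, -5 → best response F.
P3 against (Down, East): payoffs 1, -1 → best response F.
Mutual best responses: (Up, West, F); (Up, East, B).

The pure Nash equilibria are (Up, West, F) and (Up, East, B).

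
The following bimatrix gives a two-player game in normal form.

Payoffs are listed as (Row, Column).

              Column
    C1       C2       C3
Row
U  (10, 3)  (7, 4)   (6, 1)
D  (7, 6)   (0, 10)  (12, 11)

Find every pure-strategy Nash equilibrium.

Pure-strategy Nash equilibria: (U, C2) and (D, C3)

(U, C1): Column can switch to C2 (3 → 4). Not NE.
(U, C2): Row gets 7, best alternative 0; Column gets 4, best alternative 3. No profitable deviation — NE.
(U, C3): Row can switch to D (6 → 12). Not NE.
(D, C1): Row can switch to U (7 → 10). Not NE.
(D, C2): Row can switch to U (0 → 7). Not NE.
(D, C3): Row gets 12, best alternative 6; Column gets 11, best alternative 10. No profitable deviation — NE.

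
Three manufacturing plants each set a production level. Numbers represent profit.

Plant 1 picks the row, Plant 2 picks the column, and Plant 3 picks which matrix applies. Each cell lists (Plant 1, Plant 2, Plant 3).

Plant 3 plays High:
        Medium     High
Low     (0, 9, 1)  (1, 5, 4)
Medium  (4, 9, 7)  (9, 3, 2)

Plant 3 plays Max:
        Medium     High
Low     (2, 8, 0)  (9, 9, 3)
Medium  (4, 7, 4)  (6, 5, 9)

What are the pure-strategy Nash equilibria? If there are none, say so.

Check each profile: it is a Nash equilibrium iff no player can strictly gain by switching unilaterally.
(Low, Medium, High): Plant 1 can switch to Medium (0 → 4). Not NE.
(Low, Medium, Max): Plant 1 can switch to Medium (2 → 4). Not NE.
(Low, High, High): Plant 1 can switch to Medium (1 → 9). Not NE.
(Low, High, Max): Plant 3 can switch to High (3 → 4). Not NE.
(Medium, Medium, High): Plant 1 gets 4, best alternative 0; Plant 2 gets 9, best alternative 3; Plant 3 gets 7, best alternative 4. No profitable deviation — NE.
(Medium, Medium, Max): Plant 3 can switch to High (4 → 7). Not NE.
(Medium, High, High): Plant 2 can switch to Medium (3 → 9). Not NE.
(Medium, High, Max): Plant 1 can switch to Low (6 → 9). Not NE.

Pure NE: (Medium, Medium, High)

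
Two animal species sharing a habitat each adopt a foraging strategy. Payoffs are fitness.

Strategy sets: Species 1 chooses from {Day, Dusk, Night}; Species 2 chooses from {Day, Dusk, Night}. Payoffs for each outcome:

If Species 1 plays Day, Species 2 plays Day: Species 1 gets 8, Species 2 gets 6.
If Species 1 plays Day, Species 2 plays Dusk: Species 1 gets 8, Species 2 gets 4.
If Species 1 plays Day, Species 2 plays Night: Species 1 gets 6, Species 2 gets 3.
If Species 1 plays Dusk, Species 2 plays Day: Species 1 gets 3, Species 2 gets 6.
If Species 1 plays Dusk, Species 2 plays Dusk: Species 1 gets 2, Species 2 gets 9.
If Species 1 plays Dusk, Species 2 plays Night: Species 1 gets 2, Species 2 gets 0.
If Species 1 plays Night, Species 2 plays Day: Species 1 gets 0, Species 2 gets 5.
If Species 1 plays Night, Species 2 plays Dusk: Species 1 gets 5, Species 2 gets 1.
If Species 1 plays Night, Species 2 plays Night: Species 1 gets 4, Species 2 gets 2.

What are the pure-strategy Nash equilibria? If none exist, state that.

Mark each player's best response to every combination of opponents' strategies; a profile where every player is best-responding is a pure Nash equilibrium.
Species 1 against Day: payoffs 8, 3, 0 → best response Day.
Species 1 against Dusk: payoffs 8, 2, 5 → best response Day.
Species 1 against Night: payoffs 6, 2, 4 → best response Day.
Species 2 against Day: payoffs 6, 4, 3 → best response Day.
Species 2 against Dusk: payoffs 6, 9, 0 → best response Dusk.
Species 2 against Night: payoffs 5, 1, 2 → best response Day.
Mutual best responses: (Day, Day).

(Day, Day)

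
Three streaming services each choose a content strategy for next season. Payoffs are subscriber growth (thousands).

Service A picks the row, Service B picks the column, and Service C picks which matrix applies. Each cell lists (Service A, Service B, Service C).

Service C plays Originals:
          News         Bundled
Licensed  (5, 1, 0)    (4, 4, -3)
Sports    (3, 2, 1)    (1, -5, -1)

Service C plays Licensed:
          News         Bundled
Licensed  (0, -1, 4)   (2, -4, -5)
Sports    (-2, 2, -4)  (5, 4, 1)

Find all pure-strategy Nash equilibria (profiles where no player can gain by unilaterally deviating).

Pure-strategy Nash equilibria: (Licensed, News, Licensed), (Licensed, Bundled, Originals), (Sports, Bundled, Licensed)

Check each profile: it is a Nash equilibrium iff no player can strictly gain by switching unilaterally.
(Licensed, News, Originals): Service B can switch to Bundled (1 → 4). Not NE.
(Licensed, News, Licensed): Service A gets 0, best alternative -2; Service B gets -1, best alternative -4; Service C gets 4, best alternative 0. No profitable deviation — NE.
(Licensed, Bundled, Originals): Service A gets 4, best alternative 1; Service B gets 4, best alternative 1; Service C gets -3, best alternative -5. No profitable deviation — NE.
(Licensed, Bundled, Licensed): Service A can switch to Sports (2 → 5). Not NE.
(Sports, News, Originals): Service A can switch to Licensed (3 → 5). Not NE.
(Sports, News, Licensed): Service A can switch to Licensed (-2 → 0). Not NE.
(Sports, Bundled, Originals): Service A can switch to Licensed (1 → 4). Not NE.
(Sports, Bundled, Licensed): Service A gets 5, best alternative 2; Service B gets 4, best alternative 2; Service C gets 1, best alternative -1. No profitable deviation — NE.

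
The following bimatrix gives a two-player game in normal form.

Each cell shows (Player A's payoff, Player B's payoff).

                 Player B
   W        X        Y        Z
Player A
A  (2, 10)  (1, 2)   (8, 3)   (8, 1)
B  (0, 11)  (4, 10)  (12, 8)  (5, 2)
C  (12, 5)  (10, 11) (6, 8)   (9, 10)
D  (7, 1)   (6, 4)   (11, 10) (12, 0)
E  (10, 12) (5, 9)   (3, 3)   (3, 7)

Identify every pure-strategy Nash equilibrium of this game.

Player A against W: payoffs 2, 0, 12, 7, 10 → best response C.
Player A against X: payoffs 1, 4, 10, 6, 5 → best response C.
Player A against Y: payoffs 8, 12, 6, 11, 3 → best response B.
Player A against Z: payoffs 8, 5, 9, 12, 3 → best response D.
Player B against A: payoffs 10, 2, 3, 1 → best response W.
Player B against B: payoffs 11, 10, 8, 2 → best response W.
Player B against C: payoffs 5, 11, 8, 10 → best response X.
Player B against D: payoffs 1, 4, 10, 0 → best response Y.
Player B against E: payoffs 12, 9, 3, 7 → best response W.
Mutual best responses: (C, X).

(C, X)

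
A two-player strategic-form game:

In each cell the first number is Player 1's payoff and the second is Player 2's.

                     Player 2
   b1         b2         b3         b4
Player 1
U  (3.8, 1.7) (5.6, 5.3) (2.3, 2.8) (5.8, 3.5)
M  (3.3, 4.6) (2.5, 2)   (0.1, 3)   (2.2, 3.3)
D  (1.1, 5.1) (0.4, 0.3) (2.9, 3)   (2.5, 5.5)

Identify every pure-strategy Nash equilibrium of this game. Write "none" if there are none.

Pure NE: (U, b2)

Player 1 against b1: payoffs 3.8, 3.3, 1.1 → best response U.
Player 1 against b2: payoffs 5.6, 2.5, 0.4 → best response U.
Player 1 against b3: payoffs 2.3, 0.1, 2.9 → best response D.
Player 1 against b4: payoffs 5.8, 2.2, 2.5 → best response U.
Player 2 against U: payoffs 1.7, 5.3, 2.8, 3.5 → best response b2.
Player 2 against M: payoffs 4.6, 2, 3, 3.3 → best response b1.
Player 2 against D: payoffs 5.1, 0.3, 3, 5.5 → best response b4.
Mutual best responses: (U, b2).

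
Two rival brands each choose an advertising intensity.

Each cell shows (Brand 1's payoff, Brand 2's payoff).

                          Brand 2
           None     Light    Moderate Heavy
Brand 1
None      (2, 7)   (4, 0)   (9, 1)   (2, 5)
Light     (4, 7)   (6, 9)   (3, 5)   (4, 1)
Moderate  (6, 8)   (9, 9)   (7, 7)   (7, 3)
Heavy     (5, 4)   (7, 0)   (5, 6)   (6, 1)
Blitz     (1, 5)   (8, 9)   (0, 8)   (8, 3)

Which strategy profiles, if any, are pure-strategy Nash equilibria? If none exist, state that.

Pure NE: (Moderate, Light)

(None, None): Brand 1 can switch to Light (2 → 4). Not NE.
(None, Light): Brand 1 can switch to Light (4 → 6). Not NE.
(None, Moderate): Brand 2 can switch to None (1 → 7). Not NE.
(None, Heavy): Brand 1 can switch to Light (2 → 4). Not NE.
(Light, None): Brand 1 can switch to Moderate (4 → 6). Not NE.
(Light, Light): Brand 1 can switch to Moderate (6 → 9). Not NE.
(Light, Moderate): Brand 1 can switch to None (3 → 9). Not NE.
(Light, Heavy): Brand 1 can switch to Moderate (4 → 7). Not NE.
(Moderate, None): Brand 2 can switch to Light (8 → 9). Not NE.
(Moderate, Light): Brand 1 gets 9, best alternative 8; Brand 2 gets 9, best alternative 8. No profitable deviation — NE.
(Moderate, Moderate): Brand 1 can switch to None (7 → 9). Not NE.
(Moderate, Heavy): Brand 1 can switch to Blitz (7 → 8). Not NE.
(Heavy, None): Brand 1 can switch to Moderate (5 → 6). Not NE.
(The remaining 7 profiles each have a profitable deviation by the same check.)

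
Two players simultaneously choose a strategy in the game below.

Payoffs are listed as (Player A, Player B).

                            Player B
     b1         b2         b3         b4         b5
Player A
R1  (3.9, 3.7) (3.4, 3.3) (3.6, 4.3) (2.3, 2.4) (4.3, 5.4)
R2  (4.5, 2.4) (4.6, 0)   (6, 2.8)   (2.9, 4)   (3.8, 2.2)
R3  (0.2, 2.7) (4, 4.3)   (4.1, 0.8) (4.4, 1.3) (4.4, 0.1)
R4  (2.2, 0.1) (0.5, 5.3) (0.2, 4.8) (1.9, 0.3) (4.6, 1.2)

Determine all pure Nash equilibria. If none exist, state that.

There is no pure-strategy Nash equilibrium.

(R1, b1): Player A can switch to R2 (3.9 → 4.5). Not NE.
(R1, b2): Player A can switch to R2 (3.4 → 4.6). Not NE.
(R1, b3): Player A can switch to R2 (3.6 → 6). Not NE.
(R1, b4): Player A can switch to R2 (2.3 → 2.9). Not NE.
(R1, b5): Player A can switch to R3 (4.3 → 4.4). Not NE.
(R2, b1): Player B can switch to b3 (2.4 → 2.8). Not NE.
(R2, b2): Player B can switch to b1 (0 → 2.4). Not NE.
(R2, b3): Player B can switch to b4 (2.8 → 4). Not NE.
(R2, b4): Player A can switch to R3 (2.9 → 4.4). Not NE.
(R2, b5): Player A can switch to R1 (3.8 → 4.3). Not NE.
(The remaining 10 profiles each have a profitable deviation by the same check.)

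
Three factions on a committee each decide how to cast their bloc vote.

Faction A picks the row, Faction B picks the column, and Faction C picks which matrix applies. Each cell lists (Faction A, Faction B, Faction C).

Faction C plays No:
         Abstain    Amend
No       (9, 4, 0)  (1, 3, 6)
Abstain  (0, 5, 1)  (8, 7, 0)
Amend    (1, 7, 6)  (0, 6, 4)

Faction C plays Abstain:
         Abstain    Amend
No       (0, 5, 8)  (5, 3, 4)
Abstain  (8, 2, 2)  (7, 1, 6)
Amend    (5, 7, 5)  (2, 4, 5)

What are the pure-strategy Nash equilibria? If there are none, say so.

The unique pure-strategy Nash equilibrium is (Abstain, Abstain, Abstain).

(No, Abstain, No): Faction C can switch to Abstain (0 → 8). Not NE.
(No, Abstain, Abstain): Faction A can switch to Abstain (0 → 8). Not NE.
(No, Amend, No): Faction A can switch to Abstain (1 → 8). Not NE.
(No, Amend, Abstain): Faction A can switch to Abstain (5 → 7). Not NE.
(Abstain, Abstain, No): Faction A can switch to No (0 → 9). Not NE.
(Abstain, Abstain, Abstain): Faction A gets 8, best alternative 5; Faction B gets 2, best alternative 1; Faction C gets 2, best alternative 1. No profitable deviation — NE.
(Abstain, Amend, No): Faction C can switch to Abstain (0 → 6). Not NE.
(The remaining 5 profiles each have a profitable deviation by the same check.)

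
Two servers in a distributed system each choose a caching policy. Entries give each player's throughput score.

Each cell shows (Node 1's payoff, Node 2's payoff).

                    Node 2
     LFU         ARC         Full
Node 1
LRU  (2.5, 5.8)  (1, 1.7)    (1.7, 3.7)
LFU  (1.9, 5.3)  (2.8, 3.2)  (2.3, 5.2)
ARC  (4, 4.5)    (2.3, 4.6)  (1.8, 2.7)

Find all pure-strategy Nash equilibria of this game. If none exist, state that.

There is no pure-strategy Nash equilibrium.

Node 1 against LFU: payoffs 2.5, 1.9, 4 → best response ARC.
Node 1 against ARC: payoffs 1, 2.8, 2.3 → best response LFU.
Node 1 against Full: payoffs 1.7, 2.3, 1.8 → best response LFU.
Node 2 against LRU: payoffs 5.8, 1.7, 3.7 → best response LFU.
Node 2 against LFU: payoffs 5.3, 3.2, 5.2 → best response LFU.
Node 2 against ARC: payoffs 4.5, 4.6, 2.7 → best response ARC.
No profile is a mutual best response for all players.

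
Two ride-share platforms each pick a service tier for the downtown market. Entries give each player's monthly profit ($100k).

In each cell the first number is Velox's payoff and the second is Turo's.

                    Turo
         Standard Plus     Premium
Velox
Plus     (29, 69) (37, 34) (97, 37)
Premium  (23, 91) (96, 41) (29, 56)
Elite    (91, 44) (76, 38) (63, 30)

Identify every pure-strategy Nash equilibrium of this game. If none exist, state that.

For each strategy profile, look for a profitable unilateral deviation.
(Plus, Standard): Velox can switch to Elite (29 → 91). Not NE.
(Plus, Plus): Velox can switch to Premium (37 → 96). Not NE.
(Plus, Premium): Turo can switch to Standard (37 → 69). Not NE.
(Premium, Standard): Velox can switch to Plus (23 → 29). Not NE.
(Premium, Plus): Turo can switch to Standard (41 → 91). Not NE.
(Premium, Premium): Velox can switch to Plus (29 → 97). Not NE.
(Elite, Standard): Velox gets 91, best alternative 29; Turo gets 44, best alternative 38. No profitable deviation — NE.
(Elite, Plus): Velox can switch to Premium (76 → 96). Not NE.
(Elite, Premium): Velox can switch to Plus (63 → 97). Not NE.

Pure NE: (Elite, Standard)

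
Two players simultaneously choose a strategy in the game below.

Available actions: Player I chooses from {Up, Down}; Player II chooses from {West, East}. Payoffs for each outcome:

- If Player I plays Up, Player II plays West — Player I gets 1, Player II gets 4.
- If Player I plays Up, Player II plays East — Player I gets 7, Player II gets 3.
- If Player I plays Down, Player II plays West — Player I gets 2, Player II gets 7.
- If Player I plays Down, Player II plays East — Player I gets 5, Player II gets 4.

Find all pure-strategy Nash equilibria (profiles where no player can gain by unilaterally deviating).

Player I against West: payoffs 1, 2 → best response Down.
Player I against East: payoffs 7, 5 → best response Up.
Player II against Up: payoffs 4, 3 → best response West.
Player II against Down: payoffs 7, 4 → best response West.
Mutual best responses: (Down, West).

Pure NE: (Down, West)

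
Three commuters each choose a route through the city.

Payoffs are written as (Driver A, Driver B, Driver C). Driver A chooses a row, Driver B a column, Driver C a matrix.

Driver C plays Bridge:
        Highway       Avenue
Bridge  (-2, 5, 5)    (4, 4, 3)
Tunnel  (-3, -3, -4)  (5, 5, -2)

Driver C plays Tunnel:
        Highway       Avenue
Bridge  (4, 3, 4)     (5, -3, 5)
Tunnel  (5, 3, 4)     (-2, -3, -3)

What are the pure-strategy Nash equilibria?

For each player, find the best response to each opponent profile; mutual best responses are the pure NE.
Driver A against (Highway, Bridge): payoffs -2, -3 → best response Bridge.
Driver A against (Highway, Tunnel): payoffs 4, 5 → best response Tunnel.
Driver A against (Avenue, Bridge): payoffs 4, 5 → best response Tunnel.
Driver A against (Avenue, Tunnel): payoffs 5, -2 → best response Bridge.
Driver B against (Bridge, Bridge): payoffs 5, 4 → best response Highway.
Driver B against (Bridge, Tunnel): payoffs 3, -3 → best response Highway.
Driver B against (Tunnel, Bridge): payoffs -3, 5 → best response Avenue.
Driver B against (Tunnel, Tunnel): payoffs 3, -3 → best response Highway.
Driver C against (Bridge, Highway): payoffs 5, 4 → best response Bridge.
Driver C against (Bridge, Avenue): payoffs 3, 5 → best response Tunnel.
Driver C against (Tunnel, Highway): payoffs -4, 4 → best response Tunnel.
Driver C against (Tunnel, Avenue): payoffs -2, -3 → best response Bridge.
Mutual best responses: (Bridge, Highway, Bridge); (Tunnel, Highway, Tunnel); (Tunnel, Avenue, Bridge).

The pure Nash equilibria are (Bridge, Highway, Bridge); (Tunnel, Highway, Tunnel); (Tunnel, Avenue, Bridge).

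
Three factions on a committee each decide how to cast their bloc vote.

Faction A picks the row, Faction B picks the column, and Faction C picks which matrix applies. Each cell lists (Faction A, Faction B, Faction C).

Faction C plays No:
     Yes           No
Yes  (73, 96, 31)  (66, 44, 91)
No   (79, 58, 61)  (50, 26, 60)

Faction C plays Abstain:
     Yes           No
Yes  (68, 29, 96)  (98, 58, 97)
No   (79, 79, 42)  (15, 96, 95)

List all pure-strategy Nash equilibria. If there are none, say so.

Pure-strategy Nash equilibria: (Yes, No, Abstain), (No, Yes, No)

For each strategy profile, look for a profitable unilateral deviation.
(Yes, Yes, No): Faction A can switch to No (73 → 79). Not NE.
(Yes, Yes, Abstain): Faction A can switch to No (68 → 79). Not NE.
(Yes, No, No): Faction B can switch to Yes (44 → 96). Not NE.
(Yes, No, Abstain): Faction A gets 98, best alternative 15; Faction B gets 58, best alternative 29; Faction C gets 97, best alternative 91. No profitable deviation — NE.
(No, Yes, No): Faction A gets 79, best alternative 73; Faction B gets 58, best alternative 26; Faction C gets 61, best alternative 42. No profitable deviation — NE.
(No, Yes, Abstain): Faction B can switch to No (79 → 96). Not NE.
(No, No, No): Faction A can switch to Yes (50 → 66). Not NE.
(No, No, Abstain): Faction A can switch to Yes (15 → 98). Not NE.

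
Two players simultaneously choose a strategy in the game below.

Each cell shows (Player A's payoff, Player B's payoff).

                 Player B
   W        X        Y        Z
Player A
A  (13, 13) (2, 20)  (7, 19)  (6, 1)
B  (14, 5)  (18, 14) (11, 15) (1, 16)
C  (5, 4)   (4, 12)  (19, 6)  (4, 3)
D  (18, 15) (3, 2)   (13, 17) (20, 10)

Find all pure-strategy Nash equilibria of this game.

none

For each player, find the best response to each opponent profile; mutual best responses are the pure NE.
Player A against W: payoffs 13, 14, 5, 18 → best response D.
Player A against X: payoffs 2, 18, 4, 3 → best response B.
Player A against Y: payoffs 7, 11, 19, 13 → best response C.
Player A against Z: payoffs 6, 1, 4, 20 → best response D.
Player B against A: payoffs 13, 20, 19, 1 → best response X.
Player B against B: payoffs 5, 14, 15, 16 → best response Z.
Player B against C: payoffs 4, 12, 6, 3 → best response X.
Player B against D: payoffs 15, 2, 17, 10 → best response Y.
No profile is a mutual best response for all players.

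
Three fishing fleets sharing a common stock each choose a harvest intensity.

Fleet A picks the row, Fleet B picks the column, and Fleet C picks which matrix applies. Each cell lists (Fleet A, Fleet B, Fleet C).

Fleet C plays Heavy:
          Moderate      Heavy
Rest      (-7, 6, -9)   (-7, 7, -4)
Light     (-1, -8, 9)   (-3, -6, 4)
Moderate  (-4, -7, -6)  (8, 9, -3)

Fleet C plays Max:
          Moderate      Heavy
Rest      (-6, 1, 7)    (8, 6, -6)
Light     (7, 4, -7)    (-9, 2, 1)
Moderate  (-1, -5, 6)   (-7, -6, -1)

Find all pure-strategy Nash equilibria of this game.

(Rest, Moderate, Heavy): Fleet A can switch to Light (-7 → -1). Not NE.
(Rest, Moderate, Max): Fleet A can switch to Light (-6 → 7). Not NE.
(Rest, Heavy, Heavy): Fleet A can switch to Light (-7 → -3). Not NE.
(Rest, Heavy, Max): Fleet C can switch to Heavy (-6 → -4). Not NE.
(Light, Moderate, Heavy): Fleet B can switch to Heavy (-8 → -6). Not NE.
(Light, Moderate, Max): Fleet C can switch to Heavy (-7 → 9). Not NE.
(Light, Heavy, Heavy): Fleet A can switch to Moderate (-3 → 8). Not NE.
(Light, Heavy, Max): Fleet A can switch to Rest (-9 → 8). Not NE.
(Moderate, Moderate, Heavy): Fleet A can switch to Light (-4 → -1). Not NE.
(Moderate, Moderate, Max): Fleet A can switch to Light (-1 → 7). Not NE.
(Moderate, Heavy, Heavy): Fleet C can switch to Max (-3 → -1). Not NE.
(Moderate, Heavy, Max): Fleet A can switch to Rest (-7 → 8). Not NE.

No pure-strategy Nash equilibrium.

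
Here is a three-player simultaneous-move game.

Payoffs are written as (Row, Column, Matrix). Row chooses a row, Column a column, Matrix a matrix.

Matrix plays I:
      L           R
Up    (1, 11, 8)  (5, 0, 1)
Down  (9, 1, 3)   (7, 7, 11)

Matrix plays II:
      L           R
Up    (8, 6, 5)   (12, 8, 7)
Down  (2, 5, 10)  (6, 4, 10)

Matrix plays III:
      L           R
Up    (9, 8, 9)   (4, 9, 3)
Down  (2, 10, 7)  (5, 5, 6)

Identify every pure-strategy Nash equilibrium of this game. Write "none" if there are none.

The pure Nash equilibria are (Up, R, II) and (Down, R, I).

Row against (L, I): payoffs 1, 9 → best response Down.
Row against (L, II): payoffs 8, 2 → best response Up.
Row against (L, III): payoffs 9, 2 → best response Up.
Row against (R, I): payoffs 5, 7 → best response Down.
Row against (R, II): payoffs 12, 6 → best response Up.
Row against (R, III): payoffs 4, 5 → best response Down.
Column against (Up, I): payoffs 11, 0 → best response L.
Column against (Up, II): payoffs 6, 8 → best response R.
Column against (Up, III): payoffs 8, 9 → best response R.
Column against (Down, I): payoffs 1, 7 → best response R.
Column against (Down, II): payoffs 5, 4 → best response L.
Column against (Down, III): payoffs 10, 5 → best response L.
Matrix against (Up, L): payoffs 8, 5, 9 → best response III.
Matrix against (Up, R): payoffs 1, 7, 3 → best response II.
Matrix against (Down, L): payoffs 3, 10, 7 → best response II.
Matrix against (Down, R): payoffs 11, 10, 6 → best response I.
Mutual best responses: (Up, R, II); (Down, R, I).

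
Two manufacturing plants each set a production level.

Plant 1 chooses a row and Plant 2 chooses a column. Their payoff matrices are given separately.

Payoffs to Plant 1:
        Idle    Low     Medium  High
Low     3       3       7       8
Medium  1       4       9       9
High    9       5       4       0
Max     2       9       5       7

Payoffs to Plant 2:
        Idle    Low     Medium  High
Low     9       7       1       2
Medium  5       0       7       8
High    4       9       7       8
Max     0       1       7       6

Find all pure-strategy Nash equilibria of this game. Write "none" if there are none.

Pure NE: (Medium, High)

For each player, find the best response to each opponent profile; mutual best responses are the pure NE.
Plant 1 against Idle: payoffs 3, 1, 9, 2 → best response High.
Plant 1 against Low: payoffs 3, 4, 5, 9 → best response Max.
Plant 1 against Medium: payoffs 7, 9, 4, 5 → best response Medium.
Plant 1 against High: payoffs 8, 9, 0, 7 → best response Medium.
Plant 2 against Low: payoffs 9, 7, 1, 2 → best response Idle.
Plant 2 against Medium: payoffs 5, 0, 7, 8 → best response High.
Plant 2 against High: payoffs 4, 9, 7, 8 → best response Low.
Plant 2 against Max: payoffs 0, 1, 7, 6 → best response Medium.
Mutual best responses: (Medium, High).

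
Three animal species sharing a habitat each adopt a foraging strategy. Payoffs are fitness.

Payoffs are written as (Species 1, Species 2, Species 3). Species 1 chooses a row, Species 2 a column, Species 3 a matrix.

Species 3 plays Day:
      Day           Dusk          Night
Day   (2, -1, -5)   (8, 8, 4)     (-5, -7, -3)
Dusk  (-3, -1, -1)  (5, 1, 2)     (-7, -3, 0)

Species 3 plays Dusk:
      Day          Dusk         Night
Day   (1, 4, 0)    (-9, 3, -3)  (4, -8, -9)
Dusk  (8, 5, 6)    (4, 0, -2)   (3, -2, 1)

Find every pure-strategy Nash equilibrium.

Species 1 against (Day, Day): payoffs 2, -3 → best response Day.
Species 1 against (Day, Dusk): payoffs 1, 8 → best response Dusk.
Species 1 against (Dusk, Day): payoffs 8, 5 → best response Day.
Species 1 against (Dusk, Dusk): payoffs -9, 4 → best response Dusk.
Species 1 against (Night, Day): payoffs -5, -7 → best response Day.
Species 1 against (Night, Dusk): payoffs 4, 3 → best response Day.
Species 2 against (Day, Day): payoffs -1, 8, -7 → best response Dusk.
Species 2 against (Day, Dusk): payoffs 4, 3, -8 → best response Day.
Species 2 against (Dusk, Day): payoffs -1, 1, -3 → best response Dusk.
Species 2 against (Dusk, Dusk): payoffs 5, 0, -2 → best response Day.
Species 3 against (Day, Day): payoffs -5, 0 → best response Dusk.
Species 3 against (Day, Dusk): payoffs 4, -3 → best response Day.
Species 3 against (Day, Night): payoffs -3, -9 → best response Day.
Species 3 against (Dusk, Day): payoffs -1, 6 → best response Dusk.
Species 3 against (Dusk, Dusk): payoffs 2, -2 → best response Day.
Species 3 against (Dusk, Night): payoffs 0, 1 → best response Dusk.
Mutual best responses: (Day, Dusk, Day); (Dusk, Day, Dusk).

The pure Nash equilibria are (Day, Dusk, Day); (Dusk, Day, Dusk).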